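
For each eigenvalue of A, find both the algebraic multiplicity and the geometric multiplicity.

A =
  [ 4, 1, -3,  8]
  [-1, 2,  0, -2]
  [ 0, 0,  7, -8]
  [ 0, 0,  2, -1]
λ = 3: alg = 4, geom = 2

Step 1 — factor the characteristic polynomial to read off the algebraic multiplicities:
  χ_A(x) = (x - 3)^4

Step 2 — compute geometric multiplicities via the rank-nullity identity g(λ) = n − rank(A − λI):
  rank(A − (3)·I) = 2, so dim ker(A − (3)·I) = n − 2 = 2

Summary:
  λ = 3: algebraic multiplicity = 4, geometric multiplicity = 2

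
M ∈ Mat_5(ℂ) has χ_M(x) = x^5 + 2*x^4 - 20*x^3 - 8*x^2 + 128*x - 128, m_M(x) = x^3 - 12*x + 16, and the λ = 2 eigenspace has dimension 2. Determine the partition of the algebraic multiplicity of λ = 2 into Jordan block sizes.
Block sizes for λ = 2: [2, 1]

Step 1 — from the characteristic polynomial, algebraic multiplicity of λ = 2 is 3. From dim ker(M − (2)·I) = 2, there are exactly 2 Jordan blocks for λ = 2.
Step 2 — from the minimal polynomial, the factor (x − 2)^2 tells us the largest block for λ = 2 has size 2.
Step 3 — with total size 3, 2 blocks, and largest block 2, the block sizes (in nonincreasing order) are [2, 1].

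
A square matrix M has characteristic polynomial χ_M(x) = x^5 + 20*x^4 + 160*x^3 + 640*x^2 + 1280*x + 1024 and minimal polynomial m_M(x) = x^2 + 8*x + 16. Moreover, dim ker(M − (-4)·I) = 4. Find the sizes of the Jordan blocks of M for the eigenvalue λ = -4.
Block sizes for λ = -4: [2, 1, 1, 1]

Step 1 — from the characteristic polynomial, algebraic multiplicity of λ = -4 is 5. From dim ker(M − (-4)·I) = 4, there are exactly 4 Jordan blocks for λ = -4.
Step 2 — from the minimal polynomial, the factor (x + 4)^2 tells us the largest block for λ = -4 has size 2.
Step 3 — with total size 5, 4 blocks, and largest block 2, the block sizes (in nonincreasing order) are [2, 1, 1, 1].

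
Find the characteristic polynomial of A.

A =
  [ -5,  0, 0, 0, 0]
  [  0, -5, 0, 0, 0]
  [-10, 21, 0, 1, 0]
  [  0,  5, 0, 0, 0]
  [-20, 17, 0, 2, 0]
x^5 + 10*x^4 + 25*x^3

Expanding det(x·I − A) (e.g. by cofactor expansion or by noting that A is similar to its Jordan form J, which has the same characteristic polynomial as A) gives
  χ_A(x) = x^5 + 10*x^4 + 25*x^3
which factors as x^3*(x + 5)^2. The eigenvalues (with algebraic multiplicities) are λ = -5 with multiplicity 2, λ = 0 with multiplicity 3.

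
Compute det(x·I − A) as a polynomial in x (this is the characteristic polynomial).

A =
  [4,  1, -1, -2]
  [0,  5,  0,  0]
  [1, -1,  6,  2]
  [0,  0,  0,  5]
x^4 - 20*x^3 + 150*x^2 - 500*x + 625

Expanding det(x·I − A) (e.g. by cofactor expansion or by noting that A is similar to its Jordan form J, which has the same characteristic polynomial as A) gives
  χ_A(x) = x^4 - 20*x^3 + 150*x^2 - 500*x + 625
which factors as (x - 5)^4. The eigenvalues (with algebraic multiplicities) are λ = 5 with multiplicity 4.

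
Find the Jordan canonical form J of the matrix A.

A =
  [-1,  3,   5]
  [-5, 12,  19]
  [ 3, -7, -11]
J_3(0)

The characteristic polynomial is
  det(x·I − A) = x^3

Eigenvalues and multiplicities (the geometric multiplicity of λ is n − rank(A − λI), which equals the number of Jordan blocks for λ):
  λ = 0: algebraic multiplicity = 3, geometric multiplicity = 1

Determining the block sizes for each eigenvalue:
  λ = 0: one block (gm = 1), so the single block has size am = 3 → block sizes [3]

Assembling the blocks gives a Jordan form
J =
  [0, 1, 0]
  [0, 0, 1]
  [0, 0, 0]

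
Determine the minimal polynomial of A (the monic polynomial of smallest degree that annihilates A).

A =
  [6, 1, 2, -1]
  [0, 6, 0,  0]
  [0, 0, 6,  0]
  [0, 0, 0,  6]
x^2 - 12*x + 36

The characteristic polynomial is χ_A(x) = (x - 6)^4, so the eigenvalues are known. The minimal polynomial is
  m_A(x) = Π_λ (x − λ)^{k_λ}
where k_λ is the size of the *largest* Jordan block for λ (equivalently, the smallest k with (A − λI)^k v = 0 for every generalised eigenvector v of λ).

  λ = 6: largest Jordan block has size 2, contributing (x − 6)^2

So m_A(x) = (x - 6)^2 = x^2 - 12*x + 36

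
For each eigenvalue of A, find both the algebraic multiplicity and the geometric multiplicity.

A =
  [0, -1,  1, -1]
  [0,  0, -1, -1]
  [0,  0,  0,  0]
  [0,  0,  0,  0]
λ = 0: alg = 4, geom = 2

Step 1 — factor the characteristic polynomial to read off the algebraic multiplicities:
  χ_A(x) = x^4

Step 2 — compute geometric multiplicities via the rank-nullity identity g(λ) = n − rank(A − λI):
  rank(A − (0)·I) = 2, so dim ker(A − (0)·I) = n − 2 = 2

Summary:
  λ = 0: algebraic multiplicity = 4, geometric multiplicity = 2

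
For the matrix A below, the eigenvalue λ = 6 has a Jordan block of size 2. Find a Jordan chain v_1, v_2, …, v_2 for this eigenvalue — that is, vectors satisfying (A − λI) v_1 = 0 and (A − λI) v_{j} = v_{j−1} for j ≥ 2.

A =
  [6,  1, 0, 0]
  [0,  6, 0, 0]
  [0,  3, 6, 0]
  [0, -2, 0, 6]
A Jordan chain for λ = 6 of length 2:
v_1 = (1, 0, 3, -2)ᵀ
v_2 = (0, 1, 0, 0)ᵀ

Let N = A − (6)·I. We want v_2 with N^2 v_2 = 0 but N^1 v_2 ≠ 0; then v_{j-1} := N · v_j for j = 2, …, 2.

Pick v_2 = (0, 1, 0, 0)ᵀ.
Then v_1 = N · v_2 = (1, 0, 3, -2)ᵀ.

Sanity check: (A − (6)·I) v_1 = (0, 0, 0, 0)ᵀ = 0. ✓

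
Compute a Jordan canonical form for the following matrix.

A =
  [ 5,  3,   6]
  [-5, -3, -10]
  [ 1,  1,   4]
J_2(2) ⊕ J_1(2)

The characteristic polynomial is
  det(x·I − A) = x^3 - 6*x^2 + 12*x - 8 = (x - 2)^3

Eigenvalues and multiplicities (the geometric multiplicity of λ is n − rank(A − λI), which equals the number of Jordan blocks for λ):
  λ = 2: algebraic multiplicity = 3, geometric multiplicity = 2

Determining the block sizes for each eigenvalue:
  λ = 2: 2 blocks summing to 3 forces exactly one block of size 2 and the rest size 1 → block sizes [2, 1]

Assembling the blocks gives a Jordan form
J =
  [2, 1, 0]
  [0, 2, 0]
  [0, 0, 2]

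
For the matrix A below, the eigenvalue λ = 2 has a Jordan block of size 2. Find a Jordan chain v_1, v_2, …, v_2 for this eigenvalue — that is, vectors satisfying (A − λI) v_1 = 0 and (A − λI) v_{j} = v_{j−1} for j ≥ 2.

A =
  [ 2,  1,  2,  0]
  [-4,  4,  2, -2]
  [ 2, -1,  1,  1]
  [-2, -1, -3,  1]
A Jordan chain for λ = 2 of length 2:
v_1 = (0, -4, 2, -2)ᵀ
v_2 = (1, 0, 0, 0)ᵀ

Let N = A − (2)·I. We want v_2 with N^2 v_2 = 0 but N^1 v_2 ≠ 0; then v_{j-1} := N · v_j for j = 2, …, 2.

Pick v_2 = (1, 0, 0, 0)ᵀ.
Then v_1 = N · v_2 = (0, -4, 2, -2)ᵀ.

Sanity check: (A − (2)·I) v_1 = (0, 0, 0, 0)ᵀ = 0. ✓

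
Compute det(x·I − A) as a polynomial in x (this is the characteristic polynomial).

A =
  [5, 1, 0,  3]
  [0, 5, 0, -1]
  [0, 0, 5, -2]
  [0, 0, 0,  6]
x^4 - 21*x^3 + 165*x^2 - 575*x + 750

Expanding det(x·I − A) (e.g. by cofactor expansion or by noting that A is similar to its Jordan form J, which has the same characteristic polynomial as A) gives
  χ_A(x) = x^4 - 21*x^3 + 165*x^2 - 575*x + 750
which factors as (x - 6)*(x - 5)^3. The eigenvalues (with algebraic multiplicities) are λ = 5 with multiplicity 3, λ = 6 with multiplicity 1.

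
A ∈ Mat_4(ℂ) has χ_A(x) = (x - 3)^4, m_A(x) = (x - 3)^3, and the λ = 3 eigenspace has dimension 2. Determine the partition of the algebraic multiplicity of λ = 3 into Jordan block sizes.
Block sizes for λ = 3: [3, 1]

Step 1 — from the characteristic polynomial, algebraic multiplicity of λ = 3 is 4. From dim ker(A − (3)·I) = 2, there are exactly 2 Jordan blocks for λ = 3.
Step 2 — from the minimal polynomial, the factor (x − 3)^3 tells us the largest block for λ = 3 has size 3.
Step 3 — with total size 4, 2 blocks, and largest block 3, the block sizes (in nonincreasing order) are [3, 1].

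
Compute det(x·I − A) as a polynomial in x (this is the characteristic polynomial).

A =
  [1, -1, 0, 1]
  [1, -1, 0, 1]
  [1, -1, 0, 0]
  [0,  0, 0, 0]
x^4

Expanding det(x·I − A) (e.g. by cofactor expansion or by noting that A is similar to its Jordan form J, which has the same characteristic polynomial as A) gives
  χ_A(x) = x^4
which factors as x^4. The eigenvalues (with algebraic multiplicities) are λ = 0 with multiplicity 4.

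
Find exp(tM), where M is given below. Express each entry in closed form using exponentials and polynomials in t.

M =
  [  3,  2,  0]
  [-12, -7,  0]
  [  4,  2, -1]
e^{tM} =
  [3*exp(-t) - 2*exp(-3*t), exp(-t) - exp(-3*t), 0]
  [-6*exp(-t) + 6*exp(-3*t), -2*exp(-t) + 3*exp(-3*t), 0]
  [2*exp(-t) - 2*exp(-3*t), exp(-t) - exp(-3*t), exp(-t)]

Strategy: write M = P · J · P⁻¹ where J is a Jordan canonical form, so e^{tM} = P · e^{tJ} · P⁻¹, and e^{tJ} can be computed block-by-block.

M has Jordan form
J =
  [-3,  0,  0]
  [ 0, -1,  0]
  [ 0,  0, -1]
(up to reordering of blocks).

Per-block formulas:
  For a 1×1 block at λ = -1: exp(t · [-1]) = [e^(-1t)].
  For a 1×1 block at λ = -3: exp(t · [-3]) = [e^(-3t)].

After assembling e^{tJ} and conjugating by P, we get:

e^{tM} =
  [3*exp(-t) - 2*exp(-3*t), exp(-t) - exp(-3*t), 0]
  [-6*exp(-t) + 6*exp(-3*t), -2*exp(-t) + 3*exp(-3*t), 0]
  [2*exp(-t) - 2*exp(-3*t), exp(-t) - exp(-3*t), exp(-t)]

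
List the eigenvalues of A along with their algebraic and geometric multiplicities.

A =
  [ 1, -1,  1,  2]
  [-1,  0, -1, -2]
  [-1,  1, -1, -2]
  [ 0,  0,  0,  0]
λ = 0: alg = 4, geom = 2

Step 1 — factor the characteristic polynomial to read off the algebraic multiplicities:
  χ_A(x) = x^4

Step 2 — compute geometric multiplicities via the rank-nullity identity g(λ) = n − rank(A − λI):
  rank(A − (0)·I) = 2, so dim ker(A − (0)·I) = n − 2 = 2

Summary:
  λ = 0: algebraic multiplicity = 4, geometric multiplicity = 2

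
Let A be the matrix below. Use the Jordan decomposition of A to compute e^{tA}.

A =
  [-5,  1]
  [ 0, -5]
e^{tA} =
  [exp(-5*t), t*exp(-5*t)]
  [0, exp(-5*t)]

Strategy: write A = P · J · P⁻¹ where J is a Jordan canonical form, so e^{tA} = P · e^{tJ} · P⁻¹, and e^{tJ} can be computed block-by-block.

A has Jordan form
J =
  [-5,  1]
  [ 0, -5]
(up to reordering of blocks).

Per-block formulas:
  For a 2×2 Jordan block J_2(-5): exp(t · J_2(-5)) = e^(-5t)·(I + t·N), where N is the 2×2 nilpotent shift.

After assembling e^{tJ} and conjugating by P, we get:

e^{tA} =
  [exp(-5*t), t*exp(-5*t)]
  [0, exp(-5*t)]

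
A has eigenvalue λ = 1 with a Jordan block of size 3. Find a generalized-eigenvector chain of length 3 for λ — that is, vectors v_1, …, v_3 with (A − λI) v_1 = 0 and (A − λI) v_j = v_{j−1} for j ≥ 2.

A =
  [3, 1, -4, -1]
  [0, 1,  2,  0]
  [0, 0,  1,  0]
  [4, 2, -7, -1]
A Jordan chain for λ = 1 of length 3:
v_1 = (1, 0, 0, 2)ᵀ
v_2 = (-4, 2, 0, -7)ᵀ
v_3 = (0, 0, 1, 0)ᵀ

Let N = A − (1)·I. We want v_3 with N^3 v_3 = 0 but N^2 v_3 ≠ 0; then v_{j-1} := N · v_j for j = 3, …, 2.

Pick v_3 = (0, 0, 1, 0)ᵀ.
Then v_2 = N · v_3 = (-4, 2, 0, -7)ᵀ.
Then v_1 = N · v_2 = (1, 0, 0, 2)ᵀ.

Sanity check: (A − (1)·I) v_1 = (0, 0, 0, 0)ᵀ = 0. ✓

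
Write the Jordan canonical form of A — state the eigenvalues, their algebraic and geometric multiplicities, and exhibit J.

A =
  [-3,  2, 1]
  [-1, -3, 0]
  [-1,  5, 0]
J_3(-2)

The characteristic polynomial is
  det(x·I − A) = x^3 + 6*x^2 + 12*x + 8 = (x + 2)^3

Eigenvalues and multiplicities (the geometric multiplicity of λ is n − rank(A − λI), which equals the number of Jordan blocks for λ):
  λ = -2: algebraic multiplicity = 3, geometric multiplicity = 1

Determining the block sizes for each eigenvalue:
  λ = -2: one block (gm = 1), so the single block has size am = 3 → block sizes [3]

Assembling the blocks gives a Jordan form
J =
  [-2,  1,  0]
  [ 0, -2,  1]
  [ 0,  0, -2]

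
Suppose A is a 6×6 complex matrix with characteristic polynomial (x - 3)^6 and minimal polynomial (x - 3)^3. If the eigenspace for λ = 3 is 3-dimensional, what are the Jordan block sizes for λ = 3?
Block sizes for λ = 3: [3, 2, 1]

Step 1 — from the characteristic polynomial, algebraic multiplicity of λ = 3 is 6. From dim ker(A − (3)·I) = 3, there are exactly 3 Jordan blocks for λ = 3.
Step 2 — from the minimal polynomial, the factor (x − 3)^3 tells us the largest block for λ = 3 has size 3.
Step 3 — with total size 6, 3 blocks, and largest block 3, the block sizes (in nonincreasing order) are [3, 2, 1].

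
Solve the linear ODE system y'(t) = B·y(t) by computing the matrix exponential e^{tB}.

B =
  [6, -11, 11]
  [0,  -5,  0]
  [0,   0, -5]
e^{tB} =
  [exp(6*t), -exp(6*t) + exp(-5*t), exp(6*t) - exp(-5*t)]
  [0, exp(-5*t), 0]
  [0, 0, exp(-5*t)]

Strategy: write B = P · J · P⁻¹ where J is a Jordan canonical form, so e^{tB} = P · e^{tJ} · P⁻¹, and e^{tJ} can be computed block-by-block.

B has Jordan form
J =
  [-5,  0, 0]
  [ 0, -5, 0]
  [ 0,  0, 6]
(up to reordering of blocks).

Per-block formulas:
  For a 1×1 block at λ = 6: exp(t · [6]) = [e^(6t)].
  For a 1×1 block at λ = -5: exp(t · [-5]) = [e^(-5t)].

After assembling e^{tJ} and conjugating by P, we get:

e^{tB} =
  [exp(6*t), -exp(6*t) + exp(-5*t), exp(6*t) - exp(-5*t)]
  [0, exp(-5*t), 0]
  [0, 0, exp(-5*t)]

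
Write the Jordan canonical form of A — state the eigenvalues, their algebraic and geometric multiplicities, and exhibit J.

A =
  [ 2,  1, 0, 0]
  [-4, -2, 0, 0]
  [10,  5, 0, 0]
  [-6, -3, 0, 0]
J_2(0) ⊕ J_1(0) ⊕ J_1(0)

The characteristic polynomial is
  det(x·I − A) = x^4

Eigenvalues and multiplicities (the geometric multiplicity of λ is n − rank(A − λI), which equals the number of Jordan blocks for λ):
  λ = 0: algebraic multiplicity = 4, geometric multiplicity = 3

Determining the block sizes for each eigenvalue:
  λ = 0: 3 blocks summing to 4 forces exactly one block of size 2 and the rest size 1 → block sizes [2, 1, 1]

Assembling the blocks gives a Jordan form
J =
  [0, 1, 0, 0]
  [0, 0, 0, 0]
  [0, 0, 0, 0]
  [0, 0, 0, 0]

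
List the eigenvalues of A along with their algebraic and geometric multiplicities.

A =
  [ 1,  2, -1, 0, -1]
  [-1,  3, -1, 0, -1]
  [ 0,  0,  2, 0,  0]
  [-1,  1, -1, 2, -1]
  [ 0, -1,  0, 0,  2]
λ = 2: alg = 5, geom = 3

Step 1 — factor the characteristic polynomial to read off the algebraic multiplicities:
  χ_A(x) = (x - 2)^5

Step 2 — compute geometric multiplicities via the rank-nullity identity g(λ) = n − rank(A − λI):
  rank(A − (2)·I) = 2, so dim ker(A − (2)·I) = n − 2 = 3

Summary:
  λ = 2: algebraic multiplicity = 5, geometric multiplicity = 3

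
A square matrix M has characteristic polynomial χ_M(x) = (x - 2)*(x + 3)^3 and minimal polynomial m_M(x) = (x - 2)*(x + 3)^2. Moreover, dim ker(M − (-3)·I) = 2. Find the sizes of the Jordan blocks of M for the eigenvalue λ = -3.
Block sizes for λ = -3: [2, 1]

Step 1 — from the characteristic polynomial, algebraic multiplicity of λ = -3 is 3. From dim ker(M − (-3)·I) = 2, there are exactly 2 Jordan blocks for λ = -3.
Step 2 — from the minimal polynomial, the factor (x + 3)^2 tells us the largest block for λ = -3 has size 2.
Step 3 — with total size 3, 2 blocks, and largest block 2, the block sizes (in nonincreasing order) are [2, 1].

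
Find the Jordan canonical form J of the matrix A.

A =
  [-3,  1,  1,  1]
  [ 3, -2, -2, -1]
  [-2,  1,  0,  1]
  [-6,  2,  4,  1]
J_3(-1) ⊕ J_1(-1)

The characteristic polynomial is
  det(x·I − A) = x^4 + 4*x^3 + 6*x^2 + 4*x + 1 = (x + 1)^4

Eigenvalues and multiplicities (the geometric multiplicity of λ is n − rank(A − λI), which equals the number of Jordan blocks for λ):
  λ = -1: algebraic multiplicity = 4, geometric multiplicity = 2

Determining the block sizes for each eigenvalue:
  λ = -1: with am = 4 and gm = 2, the partition is not yet determined (e.g. several partitions of 4 into 2 parts exist). Let N = A − (-1)·I. Computing rank(N^1) = 2, rank(N^2) = 1, rank(N^3) = 0; the number of blocks of size ≥ j is rank(N^{j−1}) − rank(N^j), giving [2, 1, 1]. So we have 1 block(s) of size 3, 1 block(s) of size 1 → block sizes [3, 1]

Assembling the blocks gives a Jordan form
J =
  [-1,  1,  0,  0]
  [ 0, -1,  1,  0]
  [ 0,  0, -1,  0]
  [ 0,  0,  0, -1]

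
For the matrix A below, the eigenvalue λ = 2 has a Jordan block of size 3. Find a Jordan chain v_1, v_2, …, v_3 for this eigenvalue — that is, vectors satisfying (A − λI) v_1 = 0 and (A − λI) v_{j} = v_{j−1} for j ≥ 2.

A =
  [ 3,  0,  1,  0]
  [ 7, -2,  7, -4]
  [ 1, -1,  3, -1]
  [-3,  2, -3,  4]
A Jordan chain for λ = 2 of length 3:
v_1 = (2, -2, -2, 2)ᵀ
v_2 = (1, 7, 1, -3)ᵀ
v_3 = (1, 0, 0, 0)ᵀ

Let N = A − (2)·I. We want v_3 with N^3 v_3 = 0 but N^2 v_3 ≠ 0; then v_{j-1} := N · v_j for j = 3, …, 2.

Pick v_3 = (1, 0, 0, 0)ᵀ.
Then v_2 = N · v_3 = (1, 7, 1, -3)ᵀ.
Then v_1 = N · v_2 = (2, -2, -2, 2)ᵀ.

Sanity check: (A − (2)·I) v_1 = (0, 0, 0, 0)ᵀ = 0. ✓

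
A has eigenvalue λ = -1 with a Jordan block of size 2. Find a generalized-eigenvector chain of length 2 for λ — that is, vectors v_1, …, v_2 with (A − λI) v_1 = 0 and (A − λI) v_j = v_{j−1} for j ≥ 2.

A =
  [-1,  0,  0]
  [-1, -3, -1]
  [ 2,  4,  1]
A Jordan chain for λ = -1 of length 2:
v_1 = (0, -1, 2)ᵀ
v_2 = (1, 0, 0)ᵀ

Let N = A − (-1)·I. We want v_2 with N^2 v_2 = 0 but N^1 v_2 ≠ 0; then v_{j-1} := N · v_j for j = 2, …, 2.

Pick v_2 = (1, 0, 0)ᵀ.
Then v_1 = N · v_2 = (0, -1, 2)ᵀ.

Sanity check: (A − (-1)·I) v_1 = (0, 0, 0)ᵀ = 0. ✓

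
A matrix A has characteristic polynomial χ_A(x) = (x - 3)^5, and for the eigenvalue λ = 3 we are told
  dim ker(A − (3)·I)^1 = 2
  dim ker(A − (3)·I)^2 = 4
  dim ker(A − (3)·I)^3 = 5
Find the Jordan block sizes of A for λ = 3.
Block sizes for λ = 3: [3, 2]

From the dimensions of kernels of powers, the number of Jordan blocks of size at least j is d_j − d_{j−1} where d_j = dim ker(N^j) (with d_0 = 0). Computing the differences gives [2, 2, 1].
The number of blocks of size exactly k is (#blocks of size ≥ k) − (#blocks of size ≥ k + 1), so the partition is: 1 block(s) of size 2, 1 block(s) of size 3.
In nonincreasing order the block sizes are [3, 2].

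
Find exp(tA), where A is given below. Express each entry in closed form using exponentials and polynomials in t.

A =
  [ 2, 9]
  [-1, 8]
e^{tA} =
  [-3*t*exp(5*t) + exp(5*t), 9*t*exp(5*t)]
  [-t*exp(5*t), 3*t*exp(5*t) + exp(5*t)]

Strategy: write A = P · J · P⁻¹ where J is a Jordan canonical form, so e^{tA} = P · e^{tJ} · P⁻¹, and e^{tJ} can be computed block-by-block.

A has Jordan form
J =
  [5, 1]
  [0, 5]
(up to reordering of blocks).

Per-block formulas:
  For a 2×2 Jordan block J_2(5): exp(t · J_2(5)) = e^(5t)·(I + t·N), where N is the 2×2 nilpotent shift.

After assembling e^{tJ} and conjugating by P, we get:

e^{tA} =
  [-3*t*exp(5*t) + exp(5*t), 9*t*exp(5*t)]
  [-t*exp(5*t), 3*t*exp(5*t) + exp(5*t)]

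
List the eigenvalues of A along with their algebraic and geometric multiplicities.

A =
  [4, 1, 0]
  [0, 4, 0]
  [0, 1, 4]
λ = 4: alg = 3, geom = 2

Step 1 — factor the characteristic polynomial to read off the algebraic multiplicities:
  χ_A(x) = (x - 4)^3

Step 2 — compute geometric multiplicities via the rank-nullity identity g(λ) = n − rank(A − λI):
  rank(A − (4)·I) = 1, so dim ker(A − (4)·I) = n − 1 = 2

Summary:
  λ = 4: algebraic multiplicity = 3, geometric multiplicity = 2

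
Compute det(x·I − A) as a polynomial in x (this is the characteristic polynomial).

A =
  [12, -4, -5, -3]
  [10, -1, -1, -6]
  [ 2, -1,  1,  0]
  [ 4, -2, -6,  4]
x^4 - 16*x^3 + 96*x^2 - 256*x + 256

Expanding det(x·I − A) (e.g. by cofactor expansion or by noting that A is similar to its Jordan form J, which has the same characteristic polynomial as A) gives
  χ_A(x) = x^4 - 16*x^3 + 96*x^2 - 256*x + 256
which factors as (x - 4)^4. The eigenvalues (with algebraic multiplicities) are λ = 4 with multiplicity 4.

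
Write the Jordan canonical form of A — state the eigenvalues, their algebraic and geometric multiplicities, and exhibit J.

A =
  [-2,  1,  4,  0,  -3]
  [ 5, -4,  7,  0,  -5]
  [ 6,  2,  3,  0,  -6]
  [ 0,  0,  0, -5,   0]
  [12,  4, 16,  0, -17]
J_3(-5) ⊕ J_1(-5) ⊕ J_1(-5)

The characteristic polynomial is
  det(x·I − A) = x^5 + 25*x^4 + 250*x^3 + 1250*x^2 + 3125*x + 3125 = (x + 5)^5

Eigenvalues and multiplicities (the geometric multiplicity of λ is n − rank(A − λI), which equals the number of Jordan blocks for λ):
  λ = -5: algebraic multiplicity = 5, geometric multiplicity = 3

Determining the block sizes for each eigenvalue:
  λ = -5: with am = 5 and gm = 3, the partition is not yet determined (e.g. several partitions of 5 into 3 parts exist). Let N = A − (-5)·I. Computing rank(N^1) = 2, rank(N^2) = 1, rank(N^3) = 0; the number of blocks of size ≥ j is rank(N^{j−1}) − rank(N^j), giving [3, 1, 1]. So we have 1 block(s) of size 3, 2 block(s) of size 1 → block sizes [3, 1, 1]

Assembling the blocks gives a Jordan form
J =
  [-5,  1,  0,  0,  0]
  [ 0, -5,  1,  0,  0]
  [ 0,  0, -5,  0,  0]
  [ 0,  0,  0, -5,  0]
  [ 0,  0,  0,  0, -5]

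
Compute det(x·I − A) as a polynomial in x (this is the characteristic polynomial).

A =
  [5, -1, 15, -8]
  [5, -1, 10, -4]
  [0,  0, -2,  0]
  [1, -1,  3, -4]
x^4 + 2*x^3 - 12*x^2 - 40*x - 32

Expanding det(x·I − A) (e.g. by cofactor expansion or by noting that A is similar to its Jordan form J, which has the same characteristic polynomial as A) gives
  χ_A(x) = x^4 + 2*x^3 - 12*x^2 - 40*x - 32
which factors as (x - 4)*(x + 2)^3. The eigenvalues (with algebraic multiplicities) are λ = -2 with multiplicity 3, λ = 4 with multiplicity 1.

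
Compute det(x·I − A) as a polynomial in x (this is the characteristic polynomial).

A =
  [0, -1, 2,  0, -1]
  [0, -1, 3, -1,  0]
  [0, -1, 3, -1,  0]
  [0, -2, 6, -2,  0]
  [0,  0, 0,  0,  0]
x^5

Expanding det(x·I − A) (e.g. by cofactor expansion or by noting that A is similar to its Jordan form J, which has the same characteristic polynomial as A) gives
  χ_A(x) = x^5
which factors as x^5. The eigenvalues (with algebraic multiplicities) are λ = 0 with multiplicity 5.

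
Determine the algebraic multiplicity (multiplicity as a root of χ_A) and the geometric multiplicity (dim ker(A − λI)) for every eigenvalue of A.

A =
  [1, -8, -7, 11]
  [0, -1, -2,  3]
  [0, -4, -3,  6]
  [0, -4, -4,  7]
λ = 1: alg = 4, geom = 2

Step 1 — factor the characteristic polynomial to read off the algebraic multiplicities:
  χ_A(x) = (x - 1)^4

Step 2 — compute geometric multiplicities via the rank-nullity identity g(λ) = n − rank(A − λI):
  rank(A − (1)·I) = 2, so dim ker(A − (1)·I) = n − 2 = 2

Summary:
  λ = 1: algebraic multiplicity = 4, geometric multiplicity = 2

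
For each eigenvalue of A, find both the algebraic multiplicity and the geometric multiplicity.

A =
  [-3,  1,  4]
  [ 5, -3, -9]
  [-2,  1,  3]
λ = -1: alg = 3, geom = 1

Step 1 — factor the characteristic polynomial to read off the algebraic multiplicities:
  χ_A(x) = (x + 1)^3

Step 2 — compute geometric multiplicities via the rank-nullity identity g(λ) = n − rank(A − λI):
  rank(A − (-1)·I) = 2, so dim ker(A − (-1)·I) = n − 2 = 1

Summary:
  λ = -1: algebraic multiplicity = 3, geometric multiplicity = 1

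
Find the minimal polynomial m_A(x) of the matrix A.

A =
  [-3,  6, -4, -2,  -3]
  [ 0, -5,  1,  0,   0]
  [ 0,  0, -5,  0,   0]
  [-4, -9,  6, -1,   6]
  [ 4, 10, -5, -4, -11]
x^3 + 15*x^2 + 75*x + 125

The characteristic polynomial is χ_A(x) = (x + 5)^5, so the eigenvalues are known. The minimal polynomial is
  m_A(x) = Π_λ (x − λ)^{k_λ}
where k_λ is the size of the *largest* Jordan block for λ (equivalently, the smallest k with (A − λI)^k v = 0 for every generalised eigenvector v of λ).

  λ = -5: largest Jordan block has size 3, contributing (x + 5)^3

So m_A(x) = (x + 5)^3 = x^3 + 15*x^2 + 75*x + 125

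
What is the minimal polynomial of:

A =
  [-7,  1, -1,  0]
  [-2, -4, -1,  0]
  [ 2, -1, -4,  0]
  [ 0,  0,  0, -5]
x^2 + 10*x + 25

The characteristic polynomial is χ_A(x) = (x + 5)^4, so the eigenvalues are known. The minimal polynomial is
  m_A(x) = Π_λ (x − λ)^{k_λ}
where k_λ is the size of the *largest* Jordan block for λ (equivalently, the smallest k with (A − λI)^k v = 0 for every generalised eigenvector v of λ).

  λ = -5: largest Jordan block has size 2, contributing (x + 5)^2

So m_A(x) = (x + 5)^2 = x^2 + 10*x + 25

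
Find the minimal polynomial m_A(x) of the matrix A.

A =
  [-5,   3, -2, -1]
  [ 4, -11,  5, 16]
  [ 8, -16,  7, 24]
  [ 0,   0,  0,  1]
x^4 + 8*x^3 + 18*x^2 - 27

The characteristic polynomial is χ_A(x) = (x - 1)*(x + 3)^3, so the eigenvalues are known. The minimal polynomial is
  m_A(x) = Π_λ (x − λ)^{k_λ}
where k_λ is the size of the *largest* Jordan block for λ (equivalently, the smallest k with (A − λI)^k v = 0 for every generalised eigenvector v of λ).

  λ = -3: largest Jordan block has size 3, contributing (x + 3)^3
  λ = 1: largest Jordan block has size 1, contributing (x − 1)

So m_A(x) = (x - 1)*(x + 3)^3 = x^4 + 8*x^3 + 18*x^2 - 27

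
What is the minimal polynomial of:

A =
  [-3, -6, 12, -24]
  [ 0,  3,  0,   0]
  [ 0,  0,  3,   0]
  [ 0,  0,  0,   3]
x^2 - 9

The characteristic polynomial is χ_A(x) = (x - 3)^3*(x + 3), so the eigenvalues are known. The minimal polynomial is
  m_A(x) = Π_λ (x − λ)^{k_λ}
where k_λ is the size of the *largest* Jordan block for λ (equivalently, the smallest k with (A − λI)^k v = 0 for every generalised eigenvector v of λ).

  λ = -3: largest Jordan block has size 1, contributing (x + 3)
  λ = 3: largest Jordan block has size 1, contributing (x − 3)

So m_A(x) = (x - 3)*(x + 3) = x^2 - 9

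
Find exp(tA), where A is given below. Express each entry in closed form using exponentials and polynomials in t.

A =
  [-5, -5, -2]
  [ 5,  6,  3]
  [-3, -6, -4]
e^{tA} =
  [-3*t^2*exp(-t)/2 - 4*t*exp(-t) + exp(-t), -3*t^2*exp(-t)/2 - 5*t*exp(-t), -t^2*exp(-t)/2 - 2*t*exp(-t)]
  [3*t^2*exp(-t) + 5*t*exp(-t), 3*t^2*exp(-t) + 7*t*exp(-t) + exp(-t), t^2*exp(-t) + 3*t*exp(-t)]
  [-9*t^2*exp(-t)/2 - 3*t*exp(-t), -9*t^2*exp(-t)/2 - 6*t*exp(-t), -3*t^2*exp(-t)/2 - 3*t*exp(-t) + exp(-t)]

Strategy: write A = P · J · P⁻¹ where J is a Jordan canonical form, so e^{tA} = P · e^{tJ} · P⁻¹, and e^{tJ} can be computed block-by-block.

A has Jordan form
J =
  [-1,  1,  0]
  [ 0, -1,  1]
  [ 0,  0, -1]
(up to reordering of blocks).

Per-block formulas:
  For a 3×3 Jordan block J_3(-1): exp(t · J_3(-1)) = e^(-1t)·(I + t·N + (t^2/2)·N^2), where N is the 3×3 nilpotent shift.

After assembling e^{tJ} and conjugating by P, we get:

e^{tA} =
  [-3*t^2*exp(-t)/2 - 4*t*exp(-t) + exp(-t), -3*t^2*exp(-t)/2 - 5*t*exp(-t), -t^2*exp(-t)/2 - 2*t*exp(-t)]
  [3*t^2*exp(-t) + 5*t*exp(-t), 3*t^2*exp(-t) + 7*t*exp(-t) + exp(-t), t^2*exp(-t) + 3*t*exp(-t)]
  [-9*t^2*exp(-t)/2 - 3*t*exp(-t), -9*t^2*exp(-t)/2 - 6*t*exp(-t), -3*t^2*exp(-t)/2 - 3*t*exp(-t) + exp(-t)]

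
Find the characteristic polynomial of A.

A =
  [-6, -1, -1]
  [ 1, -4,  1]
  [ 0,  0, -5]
x^3 + 15*x^2 + 75*x + 125

Expanding det(x·I − A) (e.g. by cofactor expansion or by noting that A is similar to its Jordan form J, which has the same characteristic polynomial as A) gives
  χ_A(x) = x^3 + 15*x^2 + 75*x + 125
which factors as (x + 5)^3. The eigenvalues (with algebraic multiplicities) are λ = -5 with multiplicity 3.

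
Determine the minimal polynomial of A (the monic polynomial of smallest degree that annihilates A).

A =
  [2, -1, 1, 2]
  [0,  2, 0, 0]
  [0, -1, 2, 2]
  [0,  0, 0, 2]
x^3 - 6*x^2 + 12*x - 8

The characteristic polynomial is χ_A(x) = (x - 2)^4, so the eigenvalues are known. The minimal polynomial is
  m_A(x) = Π_λ (x − λ)^{k_λ}
where k_λ is the size of the *largest* Jordan block for λ (equivalently, the smallest k with (A − λI)^k v = 0 for every generalised eigenvector v of λ).

  λ = 2: largest Jordan block has size 3, contributing (x − 2)^3

So m_A(x) = (x - 2)^3 = x^3 - 6*x^2 + 12*x - 8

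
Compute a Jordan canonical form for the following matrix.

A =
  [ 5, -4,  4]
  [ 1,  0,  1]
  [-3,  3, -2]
J_2(1) ⊕ J_1(1)

The characteristic polynomial is
  det(x·I − A) = x^3 - 3*x^2 + 3*x - 1 = (x - 1)^3

Eigenvalues and multiplicities (the geometric multiplicity of λ is n − rank(A − λI), which equals the number of Jordan blocks for λ):
  λ = 1: algebraic multiplicity = 3, geometric multiplicity = 2

Determining the block sizes for each eigenvalue:
  λ = 1: 2 blocks summing to 3 forces exactly one block of size 2 and the rest size 1 → block sizes [2, 1]

Assembling the blocks gives a Jordan form
J =
  [1, 1, 0]
  [0, 1, 0]
  [0, 0, 1]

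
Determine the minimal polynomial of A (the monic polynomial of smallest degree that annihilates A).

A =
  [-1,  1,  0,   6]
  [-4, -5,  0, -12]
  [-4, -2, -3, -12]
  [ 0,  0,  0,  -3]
x^2 + 6*x + 9

The characteristic polynomial is χ_A(x) = (x + 3)^4, so the eigenvalues are known. The minimal polynomial is
  m_A(x) = Π_λ (x − λ)^{k_λ}
where k_λ is the size of the *largest* Jordan block for λ (equivalently, the smallest k with (A − λI)^k v = 0 for every generalised eigenvector v of λ).

  λ = -3: largest Jordan block has size 2, contributing (x + 3)^2

So m_A(x) = (x + 3)^2 = x^2 + 6*x + 9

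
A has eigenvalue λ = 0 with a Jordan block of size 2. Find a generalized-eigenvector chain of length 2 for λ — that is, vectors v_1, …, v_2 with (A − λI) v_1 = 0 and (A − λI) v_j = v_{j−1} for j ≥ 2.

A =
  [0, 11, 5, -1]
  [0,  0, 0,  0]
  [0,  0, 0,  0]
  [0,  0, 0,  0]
A Jordan chain for λ = 0 of length 2:
v_1 = (11, 0, 0, 0)ᵀ
v_2 = (0, 1, 0, 0)ᵀ

Let N = A − (0)·I. We want v_2 with N^2 v_2 = 0 but N^1 v_2 ≠ 0; then v_{j-1} := N · v_j for j = 2, …, 2.

Pick v_2 = (0, 1, 0, 0)ᵀ.
Then v_1 = N · v_2 = (11, 0, 0, 0)ᵀ.

Sanity check: (A − (0)·I) v_1 = (0, 0, 0, 0)ᵀ = 0. ✓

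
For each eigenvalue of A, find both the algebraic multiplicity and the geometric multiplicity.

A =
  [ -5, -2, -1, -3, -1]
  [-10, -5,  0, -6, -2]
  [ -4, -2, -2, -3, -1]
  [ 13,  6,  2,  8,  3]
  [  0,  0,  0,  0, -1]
λ = -1: alg = 5, geom = 3

Step 1 — factor the characteristic polynomial to read off the algebraic multiplicities:
  χ_A(x) = (x + 1)^5

Step 2 — compute geometric multiplicities via the rank-nullity identity g(λ) = n − rank(A − λI):
  rank(A − (-1)·I) = 2, so dim ker(A − (-1)·I) = n − 2 = 3

Summary:
  λ = -1: algebraic multiplicity = 5, geometric multiplicity = 3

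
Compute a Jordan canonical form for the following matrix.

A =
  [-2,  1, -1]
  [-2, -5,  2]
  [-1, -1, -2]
J_2(-3) ⊕ J_1(-3)

The characteristic polynomial is
  det(x·I − A) = x^3 + 9*x^2 + 27*x + 27 = (x + 3)^3

Eigenvalues and multiplicities (the geometric multiplicity of λ is n − rank(A − λI), which equals the number of Jordan blocks for λ):
  λ = -3: algebraic multiplicity = 3, geometric multiplicity = 2

Determining the block sizes for each eigenvalue:
  λ = -3: 2 blocks summing to 3 forces exactly one block of size 2 and the rest size 1 → block sizes [2, 1]

Assembling the blocks gives a Jordan form
J =
  [-3,  1,  0]
  [ 0, -3,  0]
  [ 0,  0, -3]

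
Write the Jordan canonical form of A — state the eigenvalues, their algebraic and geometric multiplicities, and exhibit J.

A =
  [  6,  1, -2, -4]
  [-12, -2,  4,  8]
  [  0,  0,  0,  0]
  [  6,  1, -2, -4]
J_2(0) ⊕ J_1(0) ⊕ J_1(0)

The characteristic polynomial is
  det(x·I − A) = x^4

Eigenvalues and multiplicities (the geometric multiplicity of λ is n − rank(A − λI), which equals the number of Jordan blocks for λ):
  λ = 0: algebraic multiplicity = 4, geometric multiplicity = 3

Determining the block sizes for each eigenvalue:
  λ = 0: 3 blocks summing to 4 forces exactly one block of size 2 and the rest size 1 → block sizes [2, 1, 1]

Assembling the blocks gives a Jordan form
J =
  [0, 1, 0, 0]
  [0, 0, 0, 0]
  [0, 0, 0, 0]
  [0, 0, 0, 0]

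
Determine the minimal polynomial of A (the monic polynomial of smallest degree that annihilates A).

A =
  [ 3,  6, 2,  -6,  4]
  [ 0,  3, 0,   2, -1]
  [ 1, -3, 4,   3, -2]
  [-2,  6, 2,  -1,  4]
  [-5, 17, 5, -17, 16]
x^3 - 15*x^2 + 75*x - 125

The characteristic polynomial is χ_A(x) = (x - 5)^5, so the eigenvalues are known. The minimal polynomial is
  m_A(x) = Π_λ (x − λ)^{k_λ}
where k_λ is the size of the *largest* Jordan block for λ (equivalently, the smallest k with (A − λI)^k v = 0 for every generalised eigenvector v of λ).

  λ = 5: largest Jordan block has size 3, contributing (x − 5)^3

So m_A(x) = (x - 5)^3 = x^3 - 15*x^2 + 75*x - 125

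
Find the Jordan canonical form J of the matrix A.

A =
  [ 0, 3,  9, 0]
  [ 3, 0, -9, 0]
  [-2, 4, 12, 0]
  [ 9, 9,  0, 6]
J_2(3) ⊕ J_1(6) ⊕ J_1(6)

The characteristic polynomial is
  det(x·I − A) = x^4 - 18*x^3 + 117*x^2 - 324*x + 324 = (x - 6)^2*(x - 3)^2

Eigenvalues and multiplicities (the geometric multiplicity of λ is n − rank(A − λI), which equals the number of Jordan blocks for λ):
  λ = 3: algebraic multiplicity = 2, geometric multiplicity = 1
  λ = 6: algebraic multiplicity = 2, geometric multiplicity = 2

Determining the block sizes for each eigenvalue:
  λ = 3: one block (gm = 1), so the single block has size am = 2 → block sizes [2]
  λ = 6: gm = am = 2, so every block has size 1 → block sizes [1, 1]

Assembling the blocks gives a Jordan form
J =
  [3, 1, 0, 0]
  [0, 3, 0, 0]
  [0, 0, 6, 0]
  [0, 0, 0, 6]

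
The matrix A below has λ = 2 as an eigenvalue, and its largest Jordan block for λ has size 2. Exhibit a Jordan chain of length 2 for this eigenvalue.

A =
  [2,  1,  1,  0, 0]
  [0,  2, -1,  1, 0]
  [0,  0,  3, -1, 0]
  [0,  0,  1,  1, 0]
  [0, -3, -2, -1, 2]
A Jordan chain for λ = 2 of length 2:
v_1 = (1, 0, 0, 0, -3)ᵀ
v_2 = (0, 1, 0, 0, 0)ᵀ

Let N = A − (2)·I. We want v_2 with N^2 v_2 = 0 but N^1 v_2 ≠ 0; then v_{j-1} := N · v_j for j = 2, …, 2.

Pick v_2 = (0, 1, 0, 0, 0)ᵀ.
Then v_1 = N · v_2 = (1, 0, 0, 0, -3)ᵀ.

Sanity check: (A − (2)·I) v_1 = (0, 0, 0, 0, 0)ᵀ = 0. ✓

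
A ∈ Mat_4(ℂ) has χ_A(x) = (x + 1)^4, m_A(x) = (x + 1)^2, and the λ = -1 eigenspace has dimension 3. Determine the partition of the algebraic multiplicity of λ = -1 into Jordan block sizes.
Block sizes for λ = -1: [2, 1, 1]

Step 1 — from the characteristic polynomial, algebraic multiplicity of λ = -1 is 4. From dim ker(A − (-1)·I) = 3, there are exactly 3 Jordan blocks for λ = -1.
Step 2 — from the minimal polynomial, the factor (x + 1)^2 tells us the largest block for λ = -1 has size 2.
Step 3 — with total size 4, 3 blocks, and largest block 2, the block sizes (in nonincreasing order) are [2, 1, 1].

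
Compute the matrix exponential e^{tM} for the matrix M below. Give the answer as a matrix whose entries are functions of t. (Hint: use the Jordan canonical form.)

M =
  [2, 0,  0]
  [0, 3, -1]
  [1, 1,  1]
e^{tM} =
  [exp(2*t), 0, 0]
  [-t^2*exp(2*t)/2, t*exp(2*t) + exp(2*t), -t*exp(2*t)]
  [-t^2*exp(2*t)/2 + t*exp(2*t), t*exp(2*t), -t*exp(2*t) + exp(2*t)]

Strategy: write M = P · J · P⁻¹ where J is a Jordan canonical form, so e^{tM} = P · e^{tJ} · P⁻¹, and e^{tJ} can be computed block-by-block.

M has Jordan form
J =
  [2, 1, 0]
  [0, 2, 1]
  [0, 0, 2]
(up to reordering of blocks).

Per-block formulas:
  For a 3×3 Jordan block J_3(2): exp(t · J_3(2)) = e^(2t)·(I + t·N + (t^2/2)·N^2), where N is the 3×3 nilpotent shift.

After assembling e^{tJ} and conjugating by P, we get:

e^{tM} =
  [exp(2*t), 0, 0]
  [-t^2*exp(2*t)/2, t*exp(2*t) + exp(2*t), -t*exp(2*t)]
  [-t^2*exp(2*t)/2 + t*exp(2*t), t*exp(2*t), -t*exp(2*t) + exp(2*t)]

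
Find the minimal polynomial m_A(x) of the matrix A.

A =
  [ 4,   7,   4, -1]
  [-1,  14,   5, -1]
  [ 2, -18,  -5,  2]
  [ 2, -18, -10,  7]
x^3 - 15*x^2 + 75*x - 125

The characteristic polynomial is χ_A(x) = (x - 5)^4, so the eigenvalues are known. The minimal polynomial is
  m_A(x) = Π_λ (x − λ)^{k_λ}
where k_λ is the size of the *largest* Jordan block for λ (equivalently, the smallest k with (A − λI)^k v = 0 for every generalised eigenvector v of λ).

  λ = 5: largest Jordan block has size 3, contributing (x − 5)^3

So m_A(x) = (x - 5)^3 = x^3 - 15*x^2 + 75*x - 125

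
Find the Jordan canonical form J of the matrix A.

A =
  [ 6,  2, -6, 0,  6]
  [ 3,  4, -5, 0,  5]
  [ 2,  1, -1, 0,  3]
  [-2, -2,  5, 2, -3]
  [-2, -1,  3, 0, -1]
J_3(2) ⊕ J_2(2)

The characteristic polynomial is
  det(x·I − A) = x^5 - 10*x^4 + 40*x^3 - 80*x^2 + 80*x - 32 = (x - 2)^5

Eigenvalues and multiplicities (the geometric multiplicity of λ is n − rank(A − λI), which equals the number of Jordan blocks for λ):
  λ = 2: algebraic multiplicity = 5, geometric multiplicity = 2

Determining the block sizes for each eigenvalue:
  λ = 2: with am = 5 and gm = 2, the partition is not yet determined (e.g. several partitions of 5 into 2 parts exist). Let N = A − (2)·I. Computing rank(N^1) = 3, rank(N^2) = 1, rank(N^3) = 0; the number of blocks of size ≥ j is rank(N^{j−1}) − rank(N^j), giving [2, 2, 1]. So we have 1 block(s) of size 3, 1 block(s) of size 2 → block sizes [3, 2]

Assembling the blocks gives a Jordan form
J =
  [2, 1, 0, 0, 0]
  [0, 2, 1, 0, 0]
  [0, 0, 2, 0, 0]
  [0, 0, 0, 2, 1]
  [0, 0, 0, 0, 2]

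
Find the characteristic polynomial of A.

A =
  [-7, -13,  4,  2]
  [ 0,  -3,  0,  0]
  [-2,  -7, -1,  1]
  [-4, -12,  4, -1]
x^4 + 12*x^3 + 54*x^2 + 108*x + 81

Expanding det(x·I − A) (e.g. by cofactor expansion or by noting that A is similar to its Jordan form J, which has the same characteristic polynomial as A) gives
  χ_A(x) = x^4 + 12*x^3 + 54*x^2 + 108*x + 81
which factors as (x + 3)^4. The eigenvalues (with algebraic multiplicities) are λ = -3 with multiplicity 4.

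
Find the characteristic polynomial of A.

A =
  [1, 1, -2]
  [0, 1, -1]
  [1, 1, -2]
x^3

Expanding det(x·I − A) (e.g. by cofactor expansion or by noting that A is similar to its Jordan form J, which has the same characteristic polynomial as A) gives
  χ_A(x) = x^3
which factors as x^3. The eigenvalues (with algebraic multiplicities) are λ = 0 with multiplicity 3.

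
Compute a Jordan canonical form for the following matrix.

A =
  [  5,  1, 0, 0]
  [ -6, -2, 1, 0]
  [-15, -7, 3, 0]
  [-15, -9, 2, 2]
J_3(2) ⊕ J_1(2)

The characteristic polynomial is
  det(x·I − A) = x^4 - 8*x^3 + 24*x^2 - 32*x + 16 = (x - 2)^4

Eigenvalues and multiplicities (the geometric multiplicity of λ is n − rank(A − λI), which equals the number of Jordan blocks for λ):
  λ = 2: algebraic multiplicity = 4, geometric multiplicity = 2

Determining the block sizes for each eigenvalue:
  λ = 2: with am = 4 and gm = 2, the partition is not yet determined (e.g. several partitions of 4 into 2 parts exist). Let N = A − (2)·I. Computing rank(N^1) = 2, rank(N^2) = 1, rank(N^3) = 0; the number of blocks of size ≥ j is rank(N^{j−1}) − rank(N^j), giving [2, 1, 1]. So we have 1 block(s) of size 3, 1 block(s) of size 1 → block sizes [3, 1]

Assembling the blocks gives a Jordan form
J =
  [2, 1, 0, 0]
  [0, 2, 1, 0]
  [0, 0, 2, 0]
  [0, 0, 0, 2]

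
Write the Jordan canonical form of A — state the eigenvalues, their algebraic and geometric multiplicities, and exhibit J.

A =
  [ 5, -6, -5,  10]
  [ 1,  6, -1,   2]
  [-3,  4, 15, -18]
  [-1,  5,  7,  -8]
J_1(0) ⊕ J_3(6)

The characteristic polynomial is
  det(x·I − A) = x^4 - 18*x^3 + 108*x^2 - 216*x = x*(x - 6)^3

Eigenvalues and multiplicities (the geometric multiplicity of λ is n − rank(A − λI), which equals the number of Jordan blocks for λ):
  λ = 0: algebraic multiplicity = 1, geometric multiplicity = 1
  λ = 6: algebraic multiplicity = 3, geometric multiplicity = 1

Determining the block sizes for each eigenvalue:
  λ = 0: one block (gm = 1), so the single block has size am = 1 → block sizes [1]
  λ = 6: one block (gm = 1), so the single block has size am = 3 → block sizes [3]

Assembling the blocks gives a Jordan form
J =
  [0, 0, 0, 0]
  [0, 6, 1, 0]
  [0, 0, 6, 1]
  [0, 0, 0, 6]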